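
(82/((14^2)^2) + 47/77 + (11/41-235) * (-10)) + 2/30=305103612293/129942120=2348.00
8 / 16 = 1 / 2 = 0.50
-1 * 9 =-9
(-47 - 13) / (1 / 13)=-780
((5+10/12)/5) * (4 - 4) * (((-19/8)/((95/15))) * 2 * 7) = 0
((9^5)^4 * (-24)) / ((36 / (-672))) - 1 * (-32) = 5446634125657504102880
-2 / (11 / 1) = -2 / 11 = -0.18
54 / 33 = 18 / 11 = 1.64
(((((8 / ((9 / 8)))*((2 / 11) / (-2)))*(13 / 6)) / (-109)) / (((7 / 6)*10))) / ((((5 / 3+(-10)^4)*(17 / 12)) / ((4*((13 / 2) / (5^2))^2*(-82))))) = -23059712 / 13378573140625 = -0.00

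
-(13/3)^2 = -18.78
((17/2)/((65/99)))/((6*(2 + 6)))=561/2080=0.27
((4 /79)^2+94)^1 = 586670 /6241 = 94.00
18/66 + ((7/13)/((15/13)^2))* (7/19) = 19832/47025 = 0.42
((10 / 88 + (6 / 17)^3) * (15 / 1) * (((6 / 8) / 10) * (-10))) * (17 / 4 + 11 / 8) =-68989725 / 6917504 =-9.97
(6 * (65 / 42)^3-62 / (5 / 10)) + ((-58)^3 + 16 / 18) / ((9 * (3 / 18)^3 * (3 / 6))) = -115644392527 / 12348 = -9365435.09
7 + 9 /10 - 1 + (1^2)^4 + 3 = 109 /10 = 10.90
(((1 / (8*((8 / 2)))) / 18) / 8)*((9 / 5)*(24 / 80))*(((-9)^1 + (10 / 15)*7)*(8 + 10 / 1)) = -117 / 12800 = -0.01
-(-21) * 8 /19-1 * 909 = -17103 /19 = -900.16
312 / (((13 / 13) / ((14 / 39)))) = 112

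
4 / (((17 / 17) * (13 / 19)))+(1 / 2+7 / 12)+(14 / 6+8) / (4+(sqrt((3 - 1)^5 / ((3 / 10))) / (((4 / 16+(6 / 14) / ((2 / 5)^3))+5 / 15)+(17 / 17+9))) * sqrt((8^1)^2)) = 127846621 / 140978409+20158432 * sqrt(15) / 10844493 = 8.11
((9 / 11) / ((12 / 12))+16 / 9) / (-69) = -257 / 6831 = -0.04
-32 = -32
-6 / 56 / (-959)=3 / 26852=0.00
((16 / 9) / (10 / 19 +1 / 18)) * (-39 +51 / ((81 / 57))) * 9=-17024 / 199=-85.55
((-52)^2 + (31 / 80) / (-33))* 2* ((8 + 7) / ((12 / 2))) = 7138529 / 528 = 13519.94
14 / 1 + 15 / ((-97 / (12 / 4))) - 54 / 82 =51214 / 3977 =12.88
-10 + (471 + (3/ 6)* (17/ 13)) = 461.65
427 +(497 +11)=935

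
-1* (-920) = 920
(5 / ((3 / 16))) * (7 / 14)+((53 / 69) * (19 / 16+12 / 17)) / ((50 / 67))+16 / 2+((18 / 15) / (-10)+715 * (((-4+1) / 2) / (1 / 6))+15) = -2000930881 / 312800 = -6396.84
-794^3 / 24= -62570773 / 3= -20856924.33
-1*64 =-64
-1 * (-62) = 62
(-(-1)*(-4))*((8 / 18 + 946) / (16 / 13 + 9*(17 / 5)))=-2214680 / 18621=-118.93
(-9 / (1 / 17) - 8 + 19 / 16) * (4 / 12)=-2557 / 48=-53.27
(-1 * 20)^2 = 400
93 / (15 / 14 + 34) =1302 / 491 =2.65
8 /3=2.67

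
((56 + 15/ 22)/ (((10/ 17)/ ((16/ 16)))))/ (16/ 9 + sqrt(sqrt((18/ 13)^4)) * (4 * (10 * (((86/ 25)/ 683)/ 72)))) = 1694033289/ 31322192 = 54.08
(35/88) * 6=2.39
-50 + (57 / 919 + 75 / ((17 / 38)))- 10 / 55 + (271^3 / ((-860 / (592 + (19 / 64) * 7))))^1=-130042351234623023 / 9458789120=-13748308.54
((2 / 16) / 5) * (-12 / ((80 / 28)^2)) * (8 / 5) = -0.06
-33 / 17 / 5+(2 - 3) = -118 / 85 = -1.39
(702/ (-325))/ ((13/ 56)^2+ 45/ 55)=-1862784/ 752075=-2.48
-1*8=-8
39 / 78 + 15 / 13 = 43 / 26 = 1.65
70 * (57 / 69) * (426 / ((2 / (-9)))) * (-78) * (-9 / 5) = -357965244 / 23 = -15563706.26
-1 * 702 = -702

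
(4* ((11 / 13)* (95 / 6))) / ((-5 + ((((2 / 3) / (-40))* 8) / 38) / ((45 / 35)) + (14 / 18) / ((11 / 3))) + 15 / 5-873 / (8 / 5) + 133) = -157251600 / 1216044583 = -0.13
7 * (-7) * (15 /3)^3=-6125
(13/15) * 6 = 26/5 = 5.20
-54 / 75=-18 / 25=-0.72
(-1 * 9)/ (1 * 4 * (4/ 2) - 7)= -9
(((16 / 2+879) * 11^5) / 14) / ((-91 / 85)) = -12142440145 / 1274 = -9530957.73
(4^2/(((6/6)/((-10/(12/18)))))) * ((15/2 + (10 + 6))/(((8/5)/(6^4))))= -4568400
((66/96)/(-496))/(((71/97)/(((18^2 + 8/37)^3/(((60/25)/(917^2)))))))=-121004770519794192185/5351388144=-22611847106.52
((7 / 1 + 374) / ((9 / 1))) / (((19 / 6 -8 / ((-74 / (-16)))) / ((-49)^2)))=22564598 / 319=70735.42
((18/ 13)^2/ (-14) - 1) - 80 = -95985/ 1183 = -81.14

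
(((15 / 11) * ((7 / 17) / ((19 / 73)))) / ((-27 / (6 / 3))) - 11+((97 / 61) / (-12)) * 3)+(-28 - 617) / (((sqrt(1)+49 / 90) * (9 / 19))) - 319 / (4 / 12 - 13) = -941403876805 / 1084531932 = -868.03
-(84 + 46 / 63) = -5338 / 63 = -84.73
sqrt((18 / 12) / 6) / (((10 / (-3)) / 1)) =-3 / 20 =-0.15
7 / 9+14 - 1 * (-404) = 3769 / 9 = 418.78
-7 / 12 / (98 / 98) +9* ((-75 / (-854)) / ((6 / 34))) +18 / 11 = 311803 / 56364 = 5.53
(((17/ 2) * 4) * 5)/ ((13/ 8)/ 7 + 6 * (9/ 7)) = 1904/ 89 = 21.39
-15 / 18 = -5 / 6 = -0.83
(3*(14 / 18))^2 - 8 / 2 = 13 / 9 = 1.44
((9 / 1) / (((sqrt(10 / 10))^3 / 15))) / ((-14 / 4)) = -270 / 7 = -38.57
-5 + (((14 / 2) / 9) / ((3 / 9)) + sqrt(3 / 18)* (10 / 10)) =-8 / 3 + sqrt(6) / 6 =-2.26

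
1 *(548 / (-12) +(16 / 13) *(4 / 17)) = -30085 / 663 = -45.38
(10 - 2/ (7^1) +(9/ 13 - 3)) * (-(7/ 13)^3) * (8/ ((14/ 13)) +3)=-344414/ 28561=-12.06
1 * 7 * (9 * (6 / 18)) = 21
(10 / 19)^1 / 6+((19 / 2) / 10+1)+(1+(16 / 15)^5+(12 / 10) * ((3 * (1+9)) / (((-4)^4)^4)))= 68452692556342981 / 15492081254400000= 4.42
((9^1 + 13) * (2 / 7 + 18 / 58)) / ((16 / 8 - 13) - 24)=-2662 / 7105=-0.37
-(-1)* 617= 617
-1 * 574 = -574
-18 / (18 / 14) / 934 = -7 / 467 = -0.01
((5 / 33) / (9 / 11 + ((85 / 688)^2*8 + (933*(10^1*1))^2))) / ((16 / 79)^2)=57698045 / 1359734473900488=0.00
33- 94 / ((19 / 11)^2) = 539 / 361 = 1.49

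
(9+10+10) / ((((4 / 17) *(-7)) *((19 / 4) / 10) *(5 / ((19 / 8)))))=-493 / 28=-17.61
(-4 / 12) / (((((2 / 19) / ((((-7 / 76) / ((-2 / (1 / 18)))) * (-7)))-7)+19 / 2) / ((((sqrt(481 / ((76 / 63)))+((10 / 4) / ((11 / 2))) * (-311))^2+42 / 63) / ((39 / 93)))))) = 854176355039 / 178066746-4724090 * sqrt(63973) / 899327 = 3468.33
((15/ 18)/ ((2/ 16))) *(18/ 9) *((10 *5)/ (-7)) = -2000/ 21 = -95.24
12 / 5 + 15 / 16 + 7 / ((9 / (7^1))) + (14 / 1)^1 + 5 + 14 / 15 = 4135 / 144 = 28.72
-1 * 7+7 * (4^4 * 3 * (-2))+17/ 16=-172127/ 16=-10757.94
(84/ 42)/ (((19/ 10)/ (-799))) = -15980/ 19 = -841.05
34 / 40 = 17 / 20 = 0.85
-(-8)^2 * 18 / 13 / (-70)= 576 / 455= 1.27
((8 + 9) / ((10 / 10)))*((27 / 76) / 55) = 459 / 4180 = 0.11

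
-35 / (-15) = 7 / 3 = 2.33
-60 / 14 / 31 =-30 / 217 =-0.14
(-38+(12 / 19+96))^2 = 3437.66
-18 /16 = -9 /8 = -1.12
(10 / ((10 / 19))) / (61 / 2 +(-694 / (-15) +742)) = 570 / 24563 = 0.02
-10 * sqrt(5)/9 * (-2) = 20 * sqrt(5)/9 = 4.97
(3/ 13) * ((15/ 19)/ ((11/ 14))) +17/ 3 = 48079/ 8151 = 5.90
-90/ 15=-6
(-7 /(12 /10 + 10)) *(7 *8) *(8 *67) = -18760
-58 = -58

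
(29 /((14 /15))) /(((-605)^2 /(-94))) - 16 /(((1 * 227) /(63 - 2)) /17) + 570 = 57800714927 /116322745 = 496.90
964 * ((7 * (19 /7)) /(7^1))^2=348004 /49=7102.12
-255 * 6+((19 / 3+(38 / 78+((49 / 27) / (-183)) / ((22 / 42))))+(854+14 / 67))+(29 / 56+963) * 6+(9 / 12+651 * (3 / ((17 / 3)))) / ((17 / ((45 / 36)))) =2624057619762203 / 510764029776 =5137.51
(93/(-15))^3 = -29791/125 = -238.33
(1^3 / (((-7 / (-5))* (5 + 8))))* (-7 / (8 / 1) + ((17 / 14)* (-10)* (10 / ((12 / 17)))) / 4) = -9215 / 3822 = -2.41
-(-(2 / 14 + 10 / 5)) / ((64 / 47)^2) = 33135 / 28672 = 1.16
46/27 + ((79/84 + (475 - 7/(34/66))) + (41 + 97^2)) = 127415447/12852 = 9914.06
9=9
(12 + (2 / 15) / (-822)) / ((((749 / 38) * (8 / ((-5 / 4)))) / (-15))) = 1.43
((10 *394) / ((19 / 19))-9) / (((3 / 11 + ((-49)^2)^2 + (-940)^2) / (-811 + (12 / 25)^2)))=-21911555171 / 45707758750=-0.48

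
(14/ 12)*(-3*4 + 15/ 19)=-497/ 38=-13.08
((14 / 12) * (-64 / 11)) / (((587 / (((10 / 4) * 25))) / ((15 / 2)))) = -35000 / 6457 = -5.42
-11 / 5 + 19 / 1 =84 / 5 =16.80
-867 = -867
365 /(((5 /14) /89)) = 90958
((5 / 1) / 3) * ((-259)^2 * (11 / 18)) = 3689455 / 54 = 68323.24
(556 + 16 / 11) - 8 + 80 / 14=555.17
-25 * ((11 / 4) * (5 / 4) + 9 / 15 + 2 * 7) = -7215 / 16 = -450.94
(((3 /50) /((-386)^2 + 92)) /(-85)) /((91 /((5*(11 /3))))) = -11 /11531956800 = -0.00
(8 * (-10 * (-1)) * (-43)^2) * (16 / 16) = 147920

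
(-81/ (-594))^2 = 9/ 484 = 0.02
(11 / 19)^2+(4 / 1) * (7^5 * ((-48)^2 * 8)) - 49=447331867488 / 361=1239146447.34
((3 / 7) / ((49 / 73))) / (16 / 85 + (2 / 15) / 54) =1507815 / 450359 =3.35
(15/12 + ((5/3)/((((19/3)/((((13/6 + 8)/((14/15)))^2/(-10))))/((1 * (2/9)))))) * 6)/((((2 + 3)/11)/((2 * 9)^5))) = -11275130988/931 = -12110774.42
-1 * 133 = -133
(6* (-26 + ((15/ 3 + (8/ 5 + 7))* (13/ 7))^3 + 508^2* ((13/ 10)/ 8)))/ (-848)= -7463017887/ 18179000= -410.53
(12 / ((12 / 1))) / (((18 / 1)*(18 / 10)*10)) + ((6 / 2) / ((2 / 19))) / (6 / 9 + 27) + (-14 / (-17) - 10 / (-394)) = 169505921 / 90061308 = 1.88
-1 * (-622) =622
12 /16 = 3 /4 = 0.75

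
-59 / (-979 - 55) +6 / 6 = 1093 / 1034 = 1.06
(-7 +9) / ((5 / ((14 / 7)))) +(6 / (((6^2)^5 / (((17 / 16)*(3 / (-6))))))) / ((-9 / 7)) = 11609506387 / 14511882240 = 0.80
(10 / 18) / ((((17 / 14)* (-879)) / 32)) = -2240 / 134487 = -0.02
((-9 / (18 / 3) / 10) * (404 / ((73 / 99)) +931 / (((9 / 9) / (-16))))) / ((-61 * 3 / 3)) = -785559 / 22265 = -35.28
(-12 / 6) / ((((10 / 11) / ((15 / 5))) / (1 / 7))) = -0.94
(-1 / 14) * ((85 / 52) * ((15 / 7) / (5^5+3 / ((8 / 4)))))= -1275 / 15932644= -0.00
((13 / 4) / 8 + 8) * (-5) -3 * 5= -1825 / 32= -57.03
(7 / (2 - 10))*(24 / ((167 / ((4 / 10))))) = -42 / 835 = -0.05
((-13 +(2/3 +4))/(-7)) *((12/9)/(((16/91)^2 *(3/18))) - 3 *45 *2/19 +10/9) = 292.48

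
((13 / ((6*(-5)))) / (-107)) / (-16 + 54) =13 / 121980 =0.00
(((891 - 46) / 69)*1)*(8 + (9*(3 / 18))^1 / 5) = 14027 / 138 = 101.64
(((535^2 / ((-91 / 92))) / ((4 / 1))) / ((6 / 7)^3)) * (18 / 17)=-322575575 / 2652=-121634.83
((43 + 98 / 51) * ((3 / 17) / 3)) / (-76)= -2291 / 65892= -0.03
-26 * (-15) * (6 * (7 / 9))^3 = 356720 / 9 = 39635.56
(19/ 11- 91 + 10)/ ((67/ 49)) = -42728/ 737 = -57.98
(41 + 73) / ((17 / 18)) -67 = 913 / 17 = 53.71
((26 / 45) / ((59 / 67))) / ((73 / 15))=1742 / 12921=0.13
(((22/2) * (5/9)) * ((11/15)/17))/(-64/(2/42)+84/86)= -473/2409750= -0.00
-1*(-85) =85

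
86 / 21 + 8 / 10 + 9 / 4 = 3001 / 420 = 7.15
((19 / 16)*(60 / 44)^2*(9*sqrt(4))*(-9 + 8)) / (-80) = 0.50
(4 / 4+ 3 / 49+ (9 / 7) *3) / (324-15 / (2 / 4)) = 241 / 14406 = 0.02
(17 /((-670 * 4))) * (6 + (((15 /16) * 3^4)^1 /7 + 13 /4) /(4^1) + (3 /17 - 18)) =0.05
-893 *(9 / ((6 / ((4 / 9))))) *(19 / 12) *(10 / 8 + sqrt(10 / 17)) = -84835 / 72 - 16967 *sqrt(170) / 306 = -1901.21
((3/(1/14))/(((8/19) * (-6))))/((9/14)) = -931/36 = -25.86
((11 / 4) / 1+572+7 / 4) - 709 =-265 / 2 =-132.50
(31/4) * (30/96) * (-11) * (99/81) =-18755/576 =-32.56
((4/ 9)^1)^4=256/ 6561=0.04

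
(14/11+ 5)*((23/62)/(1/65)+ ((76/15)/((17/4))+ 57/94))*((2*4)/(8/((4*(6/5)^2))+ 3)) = 31884650496/107621305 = 296.27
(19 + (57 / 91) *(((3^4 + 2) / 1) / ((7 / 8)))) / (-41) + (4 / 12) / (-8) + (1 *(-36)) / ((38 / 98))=-1128963191 / 11909352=-94.80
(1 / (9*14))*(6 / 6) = 1 / 126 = 0.01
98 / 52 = 49 / 26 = 1.88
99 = 99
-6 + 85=79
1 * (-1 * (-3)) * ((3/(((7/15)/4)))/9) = 60/7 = 8.57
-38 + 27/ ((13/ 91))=151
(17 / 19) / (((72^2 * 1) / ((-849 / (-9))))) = 4811 / 295488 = 0.02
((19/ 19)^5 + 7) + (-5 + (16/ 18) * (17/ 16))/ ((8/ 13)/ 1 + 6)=11435/ 1548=7.39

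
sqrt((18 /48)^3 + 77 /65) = sqrt(5353270) /2080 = 1.11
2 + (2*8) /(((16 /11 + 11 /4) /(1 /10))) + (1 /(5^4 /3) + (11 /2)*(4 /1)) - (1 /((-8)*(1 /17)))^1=4904413 /185000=26.51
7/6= 1.17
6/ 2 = 3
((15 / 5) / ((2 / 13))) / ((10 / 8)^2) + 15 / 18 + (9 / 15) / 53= 105931 / 7950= 13.32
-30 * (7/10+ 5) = -171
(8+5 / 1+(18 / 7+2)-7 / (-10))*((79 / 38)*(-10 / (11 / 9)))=-909369 / 2926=-310.79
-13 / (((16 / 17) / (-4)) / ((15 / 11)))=3315 / 44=75.34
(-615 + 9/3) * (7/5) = -4284/5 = -856.80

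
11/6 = 1.83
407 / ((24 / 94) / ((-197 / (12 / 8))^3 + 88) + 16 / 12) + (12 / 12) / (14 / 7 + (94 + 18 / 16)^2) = 508265667188442488 / 1665079247341917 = 305.25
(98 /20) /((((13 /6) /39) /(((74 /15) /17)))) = 10878 /425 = 25.60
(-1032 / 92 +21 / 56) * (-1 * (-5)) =-9975 / 184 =-54.21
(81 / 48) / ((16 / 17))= 459 / 256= 1.79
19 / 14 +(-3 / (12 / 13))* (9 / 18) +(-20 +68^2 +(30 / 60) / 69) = 17788849 / 3864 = 4603.74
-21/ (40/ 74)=-777/ 20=-38.85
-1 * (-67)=67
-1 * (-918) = 918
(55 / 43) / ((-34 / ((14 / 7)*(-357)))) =1155 / 43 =26.86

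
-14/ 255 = -0.05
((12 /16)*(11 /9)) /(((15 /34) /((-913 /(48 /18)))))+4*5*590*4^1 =11157269 /240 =46488.62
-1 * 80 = -80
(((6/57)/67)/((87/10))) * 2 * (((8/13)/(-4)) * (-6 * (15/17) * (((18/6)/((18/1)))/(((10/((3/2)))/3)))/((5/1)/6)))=216/8158657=0.00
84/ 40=21/ 10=2.10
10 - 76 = -66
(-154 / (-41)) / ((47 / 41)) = 154 / 47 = 3.28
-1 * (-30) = 30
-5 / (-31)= 5 / 31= 0.16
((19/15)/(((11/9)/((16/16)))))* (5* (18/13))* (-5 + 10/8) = -7695/286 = -26.91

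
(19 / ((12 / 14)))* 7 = 931 / 6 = 155.17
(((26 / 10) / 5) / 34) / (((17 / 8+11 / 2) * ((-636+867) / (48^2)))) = 39936 / 1996225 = 0.02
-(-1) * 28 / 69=0.41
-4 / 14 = -0.29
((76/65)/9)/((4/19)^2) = 6859/2340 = 2.93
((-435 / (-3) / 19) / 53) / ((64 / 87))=12615 / 64448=0.20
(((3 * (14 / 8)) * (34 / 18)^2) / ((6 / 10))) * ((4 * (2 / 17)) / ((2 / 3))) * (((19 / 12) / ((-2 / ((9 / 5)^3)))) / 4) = -20349 / 800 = -25.44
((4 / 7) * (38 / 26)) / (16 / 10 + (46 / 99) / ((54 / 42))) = 169290 / 397579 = 0.43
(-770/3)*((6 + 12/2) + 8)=-15400/3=-5133.33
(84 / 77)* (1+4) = 60 / 11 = 5.45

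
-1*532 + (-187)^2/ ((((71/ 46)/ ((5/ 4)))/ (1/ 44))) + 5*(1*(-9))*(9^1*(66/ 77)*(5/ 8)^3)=3420491/ 127232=26.88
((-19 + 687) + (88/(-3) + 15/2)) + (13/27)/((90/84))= 523759/810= 646.62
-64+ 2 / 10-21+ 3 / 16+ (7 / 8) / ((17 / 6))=-114653 / 1360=-84.30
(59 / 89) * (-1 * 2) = -118 / 89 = -1.33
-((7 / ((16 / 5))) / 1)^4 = -1500625 / 65536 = -22.90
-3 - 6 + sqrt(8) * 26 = -9 + 52 * sqrt(2) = 64.54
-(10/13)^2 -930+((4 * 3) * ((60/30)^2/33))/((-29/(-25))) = -50101530/53911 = -929.34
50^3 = 125000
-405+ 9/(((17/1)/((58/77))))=-529623/1309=-404.60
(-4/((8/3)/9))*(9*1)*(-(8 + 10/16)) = 1047.94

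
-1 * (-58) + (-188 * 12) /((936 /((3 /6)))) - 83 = -1022 /39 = -26.21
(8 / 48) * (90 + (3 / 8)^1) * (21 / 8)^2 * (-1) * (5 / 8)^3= -13285125 / 524288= -25.34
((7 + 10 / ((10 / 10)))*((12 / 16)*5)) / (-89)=-0.72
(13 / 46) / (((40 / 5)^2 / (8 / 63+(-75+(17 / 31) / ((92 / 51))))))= -174177419 / 528966144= -0.33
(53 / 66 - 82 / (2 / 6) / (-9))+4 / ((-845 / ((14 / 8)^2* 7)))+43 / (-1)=-556403 / 37180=-14.97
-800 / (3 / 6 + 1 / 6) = -1200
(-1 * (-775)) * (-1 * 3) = -2325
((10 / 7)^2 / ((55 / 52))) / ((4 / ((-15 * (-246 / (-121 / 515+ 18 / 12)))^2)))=3755783327400000 / 915119051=4104147.24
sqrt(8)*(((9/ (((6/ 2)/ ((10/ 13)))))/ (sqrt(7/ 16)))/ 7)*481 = 8880*sqrt(14)/ 49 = 678.08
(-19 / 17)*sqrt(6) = -2.74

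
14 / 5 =2.80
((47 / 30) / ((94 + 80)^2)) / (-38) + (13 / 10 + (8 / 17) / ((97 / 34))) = 980905157 / 669584016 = 1.46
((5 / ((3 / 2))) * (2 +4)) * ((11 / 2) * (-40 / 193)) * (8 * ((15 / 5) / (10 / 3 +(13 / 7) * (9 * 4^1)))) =-100800 / 12931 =-7.80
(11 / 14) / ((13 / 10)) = 55 / 91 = 0.60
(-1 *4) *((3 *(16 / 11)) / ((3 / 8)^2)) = -4096 / 33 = -124.12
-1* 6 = -6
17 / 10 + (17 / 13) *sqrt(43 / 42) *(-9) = 17 / 10 - 51 *sqrt(1806) / 182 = -10.21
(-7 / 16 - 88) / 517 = -1415 / 8272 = -0.17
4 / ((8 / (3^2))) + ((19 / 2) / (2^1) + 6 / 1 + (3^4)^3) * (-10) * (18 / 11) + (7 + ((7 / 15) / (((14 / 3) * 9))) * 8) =-8609506877 / 990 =-8696471.59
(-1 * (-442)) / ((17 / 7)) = 182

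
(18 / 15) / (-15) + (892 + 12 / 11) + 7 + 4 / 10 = 247613 / 275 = 900.41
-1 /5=-0.20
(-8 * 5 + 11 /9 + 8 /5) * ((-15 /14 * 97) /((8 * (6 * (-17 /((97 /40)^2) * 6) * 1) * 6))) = -218128847 /282009600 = -0.77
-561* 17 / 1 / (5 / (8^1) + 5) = -25432 / 15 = -1695.47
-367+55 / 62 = -22699 / 62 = -366.11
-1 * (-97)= 97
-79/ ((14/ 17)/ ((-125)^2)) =-20984375/ 14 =-1498883.93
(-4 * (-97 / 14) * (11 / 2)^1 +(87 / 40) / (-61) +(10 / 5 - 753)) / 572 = -10224209 / 9769760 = -1.05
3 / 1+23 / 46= 7 / 2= 3.50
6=6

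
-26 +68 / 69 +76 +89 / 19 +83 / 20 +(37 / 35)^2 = 391454921 / 6423900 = 60.94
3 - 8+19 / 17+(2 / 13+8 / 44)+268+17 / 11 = 646643 / 2431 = 266.00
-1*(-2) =2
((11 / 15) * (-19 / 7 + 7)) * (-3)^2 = 198 / 7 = 28.29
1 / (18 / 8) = 4 / 9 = 0.44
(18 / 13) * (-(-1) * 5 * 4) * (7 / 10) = 252 / 13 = 19.38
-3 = -3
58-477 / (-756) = 4925 / 84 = 58.63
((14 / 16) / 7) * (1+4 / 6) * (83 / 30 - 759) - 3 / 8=-22741 / 144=-157.92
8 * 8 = 64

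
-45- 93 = -138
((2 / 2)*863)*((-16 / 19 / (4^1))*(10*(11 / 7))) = -379720 / 133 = -2855.04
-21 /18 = -7 /6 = -1.17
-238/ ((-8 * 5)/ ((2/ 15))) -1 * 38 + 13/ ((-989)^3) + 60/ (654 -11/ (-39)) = -137422796081578363/ 3702625156180950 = -37.11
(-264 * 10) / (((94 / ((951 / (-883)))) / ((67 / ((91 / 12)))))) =1009277280 / 3776591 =267.25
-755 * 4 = -3020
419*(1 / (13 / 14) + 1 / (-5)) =23883 / 65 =367.43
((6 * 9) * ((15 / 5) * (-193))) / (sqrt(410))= -15633 * sqrt(410) / 205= -1544.12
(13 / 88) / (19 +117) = 13 / 11968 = 0.00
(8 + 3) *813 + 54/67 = 599235/67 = 8943.81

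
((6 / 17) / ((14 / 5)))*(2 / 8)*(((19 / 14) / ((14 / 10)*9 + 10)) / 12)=475 / 3012128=0.00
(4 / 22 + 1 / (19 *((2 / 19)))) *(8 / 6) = 0.91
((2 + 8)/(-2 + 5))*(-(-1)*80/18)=400/27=14.81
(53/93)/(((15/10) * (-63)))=-106/17577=-0.01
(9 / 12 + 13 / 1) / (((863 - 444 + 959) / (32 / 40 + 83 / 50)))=1353 / 55120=0.02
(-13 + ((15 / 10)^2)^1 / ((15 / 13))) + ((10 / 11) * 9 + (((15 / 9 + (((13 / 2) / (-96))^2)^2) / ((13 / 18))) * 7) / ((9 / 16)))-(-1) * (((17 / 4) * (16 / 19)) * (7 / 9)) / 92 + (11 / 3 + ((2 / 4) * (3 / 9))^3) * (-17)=-484743191250427 / 13269128970240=-36.53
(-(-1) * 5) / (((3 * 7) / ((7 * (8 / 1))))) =40 / 3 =13.33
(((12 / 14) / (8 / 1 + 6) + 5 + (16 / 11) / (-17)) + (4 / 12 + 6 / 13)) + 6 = 11.77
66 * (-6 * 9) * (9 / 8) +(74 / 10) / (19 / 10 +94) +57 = -7580747 / 1918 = -3952.42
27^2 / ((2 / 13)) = 9477 / 2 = 4738.50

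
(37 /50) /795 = 37 /39750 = 0.00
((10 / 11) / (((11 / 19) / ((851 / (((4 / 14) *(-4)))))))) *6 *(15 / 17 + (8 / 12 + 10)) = -333323935 / 4114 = -81021.86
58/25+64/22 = 5.23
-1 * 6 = -6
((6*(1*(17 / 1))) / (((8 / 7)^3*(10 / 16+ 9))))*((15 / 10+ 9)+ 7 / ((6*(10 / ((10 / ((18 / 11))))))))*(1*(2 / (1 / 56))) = 7061341 / 792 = 8915.83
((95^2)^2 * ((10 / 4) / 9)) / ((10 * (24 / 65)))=5294290625 / 864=6127651.19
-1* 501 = -501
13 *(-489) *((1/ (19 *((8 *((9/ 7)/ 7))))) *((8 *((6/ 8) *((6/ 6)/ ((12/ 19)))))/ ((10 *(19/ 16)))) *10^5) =-1038310000/ 57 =-18215964.91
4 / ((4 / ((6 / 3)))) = 2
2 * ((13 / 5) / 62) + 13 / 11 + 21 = 37963 / 1705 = 22.27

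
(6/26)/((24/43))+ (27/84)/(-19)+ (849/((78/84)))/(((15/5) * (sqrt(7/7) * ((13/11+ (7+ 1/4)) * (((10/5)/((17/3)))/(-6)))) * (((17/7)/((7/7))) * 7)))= -26207151/733096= -35.75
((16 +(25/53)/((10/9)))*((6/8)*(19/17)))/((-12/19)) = -628501/28832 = -21.80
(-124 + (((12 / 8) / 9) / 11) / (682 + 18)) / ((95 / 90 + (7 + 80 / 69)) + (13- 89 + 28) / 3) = 395287131 / 21629300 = 18.28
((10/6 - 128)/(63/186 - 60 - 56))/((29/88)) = 2067824/623877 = 3.31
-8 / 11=-0.73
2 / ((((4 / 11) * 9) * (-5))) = -11 / 90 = -0.12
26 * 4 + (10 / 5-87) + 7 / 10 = 197 / 10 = 19.70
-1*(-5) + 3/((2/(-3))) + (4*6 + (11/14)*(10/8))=1427/56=25.48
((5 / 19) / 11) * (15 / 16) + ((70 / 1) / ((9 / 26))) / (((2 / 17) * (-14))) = -122.76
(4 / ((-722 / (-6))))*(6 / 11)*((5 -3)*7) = 1008 / 3971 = 0.25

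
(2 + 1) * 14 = 42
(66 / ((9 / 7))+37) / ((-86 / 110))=-14575 / 129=-112.98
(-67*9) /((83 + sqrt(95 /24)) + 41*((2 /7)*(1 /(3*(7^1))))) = -8710219224 /1206292427 + 8686818*sqrt(570) /1206292427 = -7.05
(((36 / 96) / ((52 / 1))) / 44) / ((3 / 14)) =7 / 9152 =0.00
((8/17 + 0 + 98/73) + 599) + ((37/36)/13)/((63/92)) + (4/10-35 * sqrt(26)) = 27502994972/45737055-35 * sqrt(26) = 422.86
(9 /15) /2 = 3 /10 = 0.30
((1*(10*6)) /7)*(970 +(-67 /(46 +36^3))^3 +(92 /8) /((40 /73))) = 432611270579538471 /50930324450204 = 8494.18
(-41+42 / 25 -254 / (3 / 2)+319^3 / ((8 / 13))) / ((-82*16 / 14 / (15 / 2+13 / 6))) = -6424968236099 / 1180800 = -5441199.39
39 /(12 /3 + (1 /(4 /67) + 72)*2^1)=26 /121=0.21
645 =645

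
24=24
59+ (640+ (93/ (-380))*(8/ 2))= 66312/ 95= 698.02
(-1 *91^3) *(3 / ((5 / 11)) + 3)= -36171408 / 5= -7234281.60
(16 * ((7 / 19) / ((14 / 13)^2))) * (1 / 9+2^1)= 676 / 63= 10.73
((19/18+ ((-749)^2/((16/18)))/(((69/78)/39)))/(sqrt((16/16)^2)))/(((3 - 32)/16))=-92154515764/6003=-15351410.26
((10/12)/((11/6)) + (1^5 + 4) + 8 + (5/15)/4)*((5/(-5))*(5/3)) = -22.56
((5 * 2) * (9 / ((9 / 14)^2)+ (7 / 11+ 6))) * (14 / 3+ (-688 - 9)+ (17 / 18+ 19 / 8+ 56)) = -641040505 / 3564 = -179865.46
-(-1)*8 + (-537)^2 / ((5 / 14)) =4037206 / 5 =807441.20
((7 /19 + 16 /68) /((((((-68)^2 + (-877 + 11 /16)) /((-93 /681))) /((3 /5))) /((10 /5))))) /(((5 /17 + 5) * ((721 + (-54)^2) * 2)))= -3224 /4703012319515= -0.00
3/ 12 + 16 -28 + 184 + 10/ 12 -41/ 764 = 99146/ 573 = 173.03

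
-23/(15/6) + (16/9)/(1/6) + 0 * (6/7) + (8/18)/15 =1.50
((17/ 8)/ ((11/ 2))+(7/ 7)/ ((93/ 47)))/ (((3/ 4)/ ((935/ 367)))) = 310165/ 102393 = 3.03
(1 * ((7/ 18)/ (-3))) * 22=-77/ 27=-2.85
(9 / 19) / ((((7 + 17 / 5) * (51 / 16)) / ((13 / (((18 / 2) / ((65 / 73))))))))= 0.02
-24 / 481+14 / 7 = 938 / 481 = 1.95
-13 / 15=-0.87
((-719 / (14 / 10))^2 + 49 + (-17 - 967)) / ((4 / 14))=6439105 / 7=919872.14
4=4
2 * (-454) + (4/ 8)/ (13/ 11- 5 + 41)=-742733/ 818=-907.99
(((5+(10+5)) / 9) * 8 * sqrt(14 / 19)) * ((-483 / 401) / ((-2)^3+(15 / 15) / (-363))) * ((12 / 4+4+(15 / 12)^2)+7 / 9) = 7486270 * sqrt(266) / 5691393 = 21.45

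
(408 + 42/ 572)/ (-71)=-5.75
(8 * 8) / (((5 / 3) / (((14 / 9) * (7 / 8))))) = 784 / 15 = 52.27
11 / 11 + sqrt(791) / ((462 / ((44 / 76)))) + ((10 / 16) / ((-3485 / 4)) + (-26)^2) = sqrt(791) / 798 + 943737 / 1394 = 677.03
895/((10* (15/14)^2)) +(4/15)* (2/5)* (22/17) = 298742/3825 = 78.10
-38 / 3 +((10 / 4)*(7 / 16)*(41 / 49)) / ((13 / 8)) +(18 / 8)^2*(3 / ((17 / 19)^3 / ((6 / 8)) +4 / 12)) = -12175315 / 38600016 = -0.32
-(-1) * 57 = 57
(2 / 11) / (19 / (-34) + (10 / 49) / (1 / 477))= 3332 / 1773739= 0.00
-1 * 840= -840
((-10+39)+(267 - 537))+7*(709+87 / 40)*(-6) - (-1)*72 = -600767 / 20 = -30038.35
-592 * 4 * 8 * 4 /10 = -37888 /5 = -7577.60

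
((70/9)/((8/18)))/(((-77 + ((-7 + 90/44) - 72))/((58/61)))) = -22330/206607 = -0.11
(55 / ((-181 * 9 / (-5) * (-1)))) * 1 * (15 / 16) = -1375 / 8688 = -0.16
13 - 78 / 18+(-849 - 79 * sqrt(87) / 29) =-2521 / 3 - 79 * sqrt(87) / 29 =-865.74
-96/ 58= -48/ 29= -1.66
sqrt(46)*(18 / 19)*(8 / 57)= 48*sqrt(46) / 361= 0.90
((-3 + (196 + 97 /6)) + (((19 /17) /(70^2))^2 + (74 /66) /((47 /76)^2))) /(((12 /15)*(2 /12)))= 107284499375020817 /67443235244000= 1590.74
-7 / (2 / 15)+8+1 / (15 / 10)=-263 / 6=-43.83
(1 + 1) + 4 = 6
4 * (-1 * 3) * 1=-12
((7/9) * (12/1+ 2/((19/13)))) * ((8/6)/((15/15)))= 7112/513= 13.86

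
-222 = -222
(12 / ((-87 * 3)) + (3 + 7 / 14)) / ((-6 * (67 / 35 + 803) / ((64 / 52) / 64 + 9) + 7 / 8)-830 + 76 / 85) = -134169644 / 52972038957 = -0.00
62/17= 3.65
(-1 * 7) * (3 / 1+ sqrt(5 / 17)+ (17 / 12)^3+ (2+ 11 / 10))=-540883 / 8640-7 * sqrt(85) / 17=-66.40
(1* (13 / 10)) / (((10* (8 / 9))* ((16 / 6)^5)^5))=99132767304831 / 30223145490365729367654400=0.00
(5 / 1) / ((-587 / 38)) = -190 / 587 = -0.32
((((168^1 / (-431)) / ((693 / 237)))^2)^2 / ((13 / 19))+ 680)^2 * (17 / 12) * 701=19808448259124450365817678222805918214896 / 43136643293207365010679806227849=459202356.67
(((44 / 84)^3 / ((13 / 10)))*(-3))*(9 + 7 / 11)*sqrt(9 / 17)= -128260*sqrt(17) / 227409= -2.33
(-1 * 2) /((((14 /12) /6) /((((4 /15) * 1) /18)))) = -16 /105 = -0.15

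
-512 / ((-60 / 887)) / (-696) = -10.88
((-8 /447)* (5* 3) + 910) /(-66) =-67775 /4917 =-13.78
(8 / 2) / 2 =2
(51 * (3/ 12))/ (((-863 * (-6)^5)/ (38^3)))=116603/ 1118448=0.10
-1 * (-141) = 141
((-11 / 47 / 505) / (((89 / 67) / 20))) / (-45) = 2948 / 19011735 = 0.00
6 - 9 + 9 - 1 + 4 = 9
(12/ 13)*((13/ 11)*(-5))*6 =-360/ 11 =-32.73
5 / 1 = 5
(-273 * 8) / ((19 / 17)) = -37128 / 19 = -1954.11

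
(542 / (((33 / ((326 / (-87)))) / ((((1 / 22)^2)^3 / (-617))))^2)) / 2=7200199 / 10084372782802967418604471296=0.00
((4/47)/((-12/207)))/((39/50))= -1150/611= -1.88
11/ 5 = 2.20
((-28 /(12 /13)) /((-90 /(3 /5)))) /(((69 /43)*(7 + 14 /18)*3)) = 0.01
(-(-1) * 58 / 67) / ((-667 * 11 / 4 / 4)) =-32 / 16951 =-0.00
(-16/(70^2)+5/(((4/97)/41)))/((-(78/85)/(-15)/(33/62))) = 13665460149/315952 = 43251.70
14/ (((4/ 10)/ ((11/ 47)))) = 8.19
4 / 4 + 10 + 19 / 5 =74 / 5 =14.80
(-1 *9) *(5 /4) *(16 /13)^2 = -17.04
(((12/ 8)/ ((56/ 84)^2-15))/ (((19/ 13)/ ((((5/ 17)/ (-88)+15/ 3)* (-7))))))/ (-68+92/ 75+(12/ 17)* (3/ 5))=-1377455625/ 37058462144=-0.04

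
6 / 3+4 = 6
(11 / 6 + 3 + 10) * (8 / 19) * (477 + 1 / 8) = 339713 / 114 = 2979.94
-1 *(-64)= 64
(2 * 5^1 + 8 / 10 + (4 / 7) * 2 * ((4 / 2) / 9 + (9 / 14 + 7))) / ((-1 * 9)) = -43634 / 19845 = -2.20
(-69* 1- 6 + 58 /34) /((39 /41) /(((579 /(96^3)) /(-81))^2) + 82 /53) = -50426913971 /10025691317905027361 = -0.00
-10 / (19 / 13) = -6.84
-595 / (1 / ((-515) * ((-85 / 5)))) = -5209225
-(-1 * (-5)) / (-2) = 5 / 2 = 2.50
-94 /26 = -47 /13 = -3.62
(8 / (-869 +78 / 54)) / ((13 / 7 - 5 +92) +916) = -63 / 6865184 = -0.00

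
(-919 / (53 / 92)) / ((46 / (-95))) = 174610 / 53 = 3294.53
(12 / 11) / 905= 0.00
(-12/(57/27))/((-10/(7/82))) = 189/3895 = 0.05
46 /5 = 9.20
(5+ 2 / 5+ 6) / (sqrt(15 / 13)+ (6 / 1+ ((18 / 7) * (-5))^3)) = -61587253182 / 11449631604995 - 2235331 * sqrt(195) / 11449631604995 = -0.01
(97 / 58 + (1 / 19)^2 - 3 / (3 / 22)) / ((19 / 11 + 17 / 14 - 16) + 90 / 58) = 32768197 / 18551429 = 1.77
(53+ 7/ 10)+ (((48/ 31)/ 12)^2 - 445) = -3760233/ 9610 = -391.28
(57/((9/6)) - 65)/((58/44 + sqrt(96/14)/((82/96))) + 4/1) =-3.22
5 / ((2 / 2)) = 5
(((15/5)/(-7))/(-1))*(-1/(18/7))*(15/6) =-5/12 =-0.42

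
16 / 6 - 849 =-2539 / 3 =-846.33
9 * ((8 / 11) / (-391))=-72 / 4301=-0.02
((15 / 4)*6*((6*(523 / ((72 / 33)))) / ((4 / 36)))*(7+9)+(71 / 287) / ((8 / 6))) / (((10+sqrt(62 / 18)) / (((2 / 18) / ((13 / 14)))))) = 2057538405 / 35629- 137169227*sqrt(31) / 71258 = 47031.22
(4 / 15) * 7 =28 / 15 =1.87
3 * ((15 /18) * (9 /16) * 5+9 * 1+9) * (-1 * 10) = -9765 /16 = -610.31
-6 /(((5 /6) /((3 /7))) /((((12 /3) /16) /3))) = -9 /35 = -0.26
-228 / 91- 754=-68842 / 91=-756.51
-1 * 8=-8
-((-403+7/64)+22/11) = 25657/64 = 400.89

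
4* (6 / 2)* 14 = 168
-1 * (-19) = 19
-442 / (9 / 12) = -1768 / 3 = -589.33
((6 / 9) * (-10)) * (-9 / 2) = 30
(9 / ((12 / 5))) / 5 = 3 / 4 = 0.75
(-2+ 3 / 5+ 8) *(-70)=-462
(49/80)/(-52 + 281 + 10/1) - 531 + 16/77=-781449747/1472240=-530.79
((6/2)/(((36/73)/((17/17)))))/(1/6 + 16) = 73/194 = 0.38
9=9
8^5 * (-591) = -19365888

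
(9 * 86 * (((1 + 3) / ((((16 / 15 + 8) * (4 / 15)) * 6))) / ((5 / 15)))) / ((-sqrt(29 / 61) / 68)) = -87075 * sqrt(1769) / 58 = -63143.61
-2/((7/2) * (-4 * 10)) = 1/70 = 0.01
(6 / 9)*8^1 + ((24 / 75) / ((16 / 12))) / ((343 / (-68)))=135976 / 25725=5.29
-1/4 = -0.25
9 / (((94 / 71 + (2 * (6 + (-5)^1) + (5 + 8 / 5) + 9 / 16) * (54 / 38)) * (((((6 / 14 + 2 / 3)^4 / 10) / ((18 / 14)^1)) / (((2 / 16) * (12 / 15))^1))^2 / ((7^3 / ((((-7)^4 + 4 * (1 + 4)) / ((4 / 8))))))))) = 1157202485464790520 / 32610497694688436149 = 0.04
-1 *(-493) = 493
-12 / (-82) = 6 / 41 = 0.15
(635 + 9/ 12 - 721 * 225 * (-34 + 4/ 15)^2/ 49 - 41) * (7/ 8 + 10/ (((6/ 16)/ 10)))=-677224019359/ 672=-1007773838.33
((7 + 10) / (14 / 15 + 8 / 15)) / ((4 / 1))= 255 / 88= 2.90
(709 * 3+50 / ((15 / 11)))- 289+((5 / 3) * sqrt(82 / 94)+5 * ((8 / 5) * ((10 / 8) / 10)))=5 * sqrt(1927) / 141+5627 / 3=1877.22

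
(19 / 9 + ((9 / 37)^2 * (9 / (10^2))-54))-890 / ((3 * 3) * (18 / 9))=-41615413 / 410700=-101.33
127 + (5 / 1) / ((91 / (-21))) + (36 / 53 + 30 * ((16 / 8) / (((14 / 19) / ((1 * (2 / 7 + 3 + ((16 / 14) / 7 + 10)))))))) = 288710438 / 236327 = 1221.66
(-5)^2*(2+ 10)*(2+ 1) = 900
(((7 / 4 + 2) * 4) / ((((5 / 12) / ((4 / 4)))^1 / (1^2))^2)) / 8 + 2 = 64 / 5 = 12.80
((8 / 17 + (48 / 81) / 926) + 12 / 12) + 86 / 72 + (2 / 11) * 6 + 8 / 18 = 39282737 / 9350748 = 4.20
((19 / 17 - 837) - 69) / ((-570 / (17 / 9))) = 15383 / 5130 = 3.00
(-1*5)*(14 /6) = -35 /3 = -11.67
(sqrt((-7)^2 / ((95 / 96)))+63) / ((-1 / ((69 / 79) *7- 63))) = 125832 *sqrt(570) / 7505+283122 / 79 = 3984.12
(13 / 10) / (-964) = -13 / 9640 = -0.00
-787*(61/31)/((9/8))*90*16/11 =-180202.23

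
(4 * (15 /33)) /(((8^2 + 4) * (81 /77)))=35 /1377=0.03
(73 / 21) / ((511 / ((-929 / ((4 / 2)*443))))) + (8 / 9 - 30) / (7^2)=-234919 / 390726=-0.60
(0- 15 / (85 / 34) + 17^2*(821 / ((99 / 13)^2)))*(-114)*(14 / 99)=-21301096460 / 323433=-65859.38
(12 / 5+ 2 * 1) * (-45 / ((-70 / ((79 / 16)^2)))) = 617859 / 8960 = 68.96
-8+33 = 25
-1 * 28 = -28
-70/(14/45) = -225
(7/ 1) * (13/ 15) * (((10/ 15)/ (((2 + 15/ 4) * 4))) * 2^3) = 1456/ 1035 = 1.41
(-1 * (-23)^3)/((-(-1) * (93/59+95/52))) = 3575.17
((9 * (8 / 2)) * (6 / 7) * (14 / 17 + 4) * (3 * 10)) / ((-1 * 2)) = -2232.61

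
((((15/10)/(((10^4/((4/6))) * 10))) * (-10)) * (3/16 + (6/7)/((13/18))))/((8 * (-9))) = 667/349440000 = 0.00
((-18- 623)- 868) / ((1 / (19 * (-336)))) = 9633456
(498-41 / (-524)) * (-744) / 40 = -24272349 / 2620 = -9264.26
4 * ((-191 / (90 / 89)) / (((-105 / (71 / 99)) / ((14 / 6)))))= 2413858 / 200475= 12.04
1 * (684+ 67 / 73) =49999 / 73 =684.92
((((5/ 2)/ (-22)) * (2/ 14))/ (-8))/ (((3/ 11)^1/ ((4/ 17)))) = 5/ 2856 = 0.00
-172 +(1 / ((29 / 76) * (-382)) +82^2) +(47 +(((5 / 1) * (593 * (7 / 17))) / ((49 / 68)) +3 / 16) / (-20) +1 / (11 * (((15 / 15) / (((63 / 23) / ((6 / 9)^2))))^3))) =2713174720327763 / 415140960080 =6535.55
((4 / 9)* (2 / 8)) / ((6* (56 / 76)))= 19 / 756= 0.03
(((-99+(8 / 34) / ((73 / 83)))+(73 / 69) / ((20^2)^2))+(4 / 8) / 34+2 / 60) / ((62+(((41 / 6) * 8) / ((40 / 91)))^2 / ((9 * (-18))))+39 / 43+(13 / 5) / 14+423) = -98892248657172201 / 391439568770989600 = -0.25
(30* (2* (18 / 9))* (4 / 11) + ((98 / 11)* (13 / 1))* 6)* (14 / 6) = 1723.27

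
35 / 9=3.89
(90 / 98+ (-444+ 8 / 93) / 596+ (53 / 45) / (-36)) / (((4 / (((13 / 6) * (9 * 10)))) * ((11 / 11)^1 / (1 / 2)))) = 671266661 / 195549984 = 3.43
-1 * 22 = -22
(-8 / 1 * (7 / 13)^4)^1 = -19208 / 28561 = -0.67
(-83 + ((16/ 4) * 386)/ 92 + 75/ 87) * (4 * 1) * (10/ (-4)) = 435920/ 667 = 653.55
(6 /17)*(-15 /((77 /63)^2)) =-3.54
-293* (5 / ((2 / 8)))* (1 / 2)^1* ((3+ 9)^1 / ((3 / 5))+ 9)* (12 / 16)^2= -382365 / 8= -47795.62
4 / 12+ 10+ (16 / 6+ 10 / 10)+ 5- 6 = 13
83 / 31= 2.68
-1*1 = -1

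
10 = 10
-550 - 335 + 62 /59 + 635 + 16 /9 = -131248 /531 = -247.17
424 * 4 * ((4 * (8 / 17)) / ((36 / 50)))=678400 / 153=4433.99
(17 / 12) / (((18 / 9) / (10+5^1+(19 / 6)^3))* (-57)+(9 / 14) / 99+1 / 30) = -66097955 / 111904664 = -0.59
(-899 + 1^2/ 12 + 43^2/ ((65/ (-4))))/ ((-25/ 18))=2369721/ 3250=729.14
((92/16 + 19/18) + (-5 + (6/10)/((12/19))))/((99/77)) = 868/405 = 2.14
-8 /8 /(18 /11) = -11 /18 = -0.61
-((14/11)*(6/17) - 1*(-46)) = -8686/187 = -46.45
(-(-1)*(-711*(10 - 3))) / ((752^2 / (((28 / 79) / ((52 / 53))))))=-23373 / 7351552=-0.00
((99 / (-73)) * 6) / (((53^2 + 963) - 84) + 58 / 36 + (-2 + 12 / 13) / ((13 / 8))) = -1806948 / 819190013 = -0.00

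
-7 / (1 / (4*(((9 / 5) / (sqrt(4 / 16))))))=-504 / 5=-100.80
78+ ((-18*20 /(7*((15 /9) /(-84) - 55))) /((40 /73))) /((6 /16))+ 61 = 1990307 /13865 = 143.55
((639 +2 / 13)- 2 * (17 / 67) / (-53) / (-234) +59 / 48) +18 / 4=4286841499 / 6647472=644.88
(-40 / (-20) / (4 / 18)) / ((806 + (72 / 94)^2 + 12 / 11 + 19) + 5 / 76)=0.01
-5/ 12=-0.42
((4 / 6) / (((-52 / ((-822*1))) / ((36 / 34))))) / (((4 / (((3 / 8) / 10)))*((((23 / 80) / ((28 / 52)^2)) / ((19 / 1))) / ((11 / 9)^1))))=4209051 / 1718054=2.45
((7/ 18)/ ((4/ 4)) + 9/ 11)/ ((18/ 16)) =956/ 891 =1.07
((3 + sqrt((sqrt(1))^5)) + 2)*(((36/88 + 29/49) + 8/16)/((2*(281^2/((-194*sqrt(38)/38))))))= -235419*sqrt(38)/808639601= -0.00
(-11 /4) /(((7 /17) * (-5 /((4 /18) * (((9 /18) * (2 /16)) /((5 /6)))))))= 187 /8400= 0.02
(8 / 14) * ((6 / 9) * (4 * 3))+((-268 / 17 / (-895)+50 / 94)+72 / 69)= 709723251 / 115131905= 6.16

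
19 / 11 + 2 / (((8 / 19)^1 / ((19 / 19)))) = 285 / 44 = 6.48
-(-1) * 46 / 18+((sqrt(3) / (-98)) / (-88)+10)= sqrt(3) / 8624+113 / 9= 12.56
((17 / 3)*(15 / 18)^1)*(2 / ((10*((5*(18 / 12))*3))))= 17 / 405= 0.04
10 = 10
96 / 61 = 1.57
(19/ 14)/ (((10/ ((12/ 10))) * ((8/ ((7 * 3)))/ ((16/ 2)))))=171/ 50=3.42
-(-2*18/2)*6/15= 36/5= 7.20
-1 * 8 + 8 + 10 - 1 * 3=7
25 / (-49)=-25 / 49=-0.51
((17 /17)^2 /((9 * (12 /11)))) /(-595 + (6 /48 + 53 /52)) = -286 /1667547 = -0.00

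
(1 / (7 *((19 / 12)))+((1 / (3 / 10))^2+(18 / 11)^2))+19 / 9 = 15.99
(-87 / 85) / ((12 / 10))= -29 / 34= -0.85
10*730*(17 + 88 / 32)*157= 22635475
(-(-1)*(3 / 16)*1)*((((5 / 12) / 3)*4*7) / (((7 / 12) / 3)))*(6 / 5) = 9 / 2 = 4.50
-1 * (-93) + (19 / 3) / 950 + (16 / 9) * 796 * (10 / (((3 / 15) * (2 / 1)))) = 15961853 / 450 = 35470.78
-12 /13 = -0.92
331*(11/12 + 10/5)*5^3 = 1448125/12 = 120677.08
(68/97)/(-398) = -34/19303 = -0.00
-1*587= -587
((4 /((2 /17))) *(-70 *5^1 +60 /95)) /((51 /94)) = -1247944 /57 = -21893.75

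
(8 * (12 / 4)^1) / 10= 12 / 5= 2.40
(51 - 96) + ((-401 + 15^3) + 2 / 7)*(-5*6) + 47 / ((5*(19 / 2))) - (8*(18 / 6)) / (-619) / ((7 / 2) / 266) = -36746506313 / 411635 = -89269.64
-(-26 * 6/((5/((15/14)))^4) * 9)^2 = -8.76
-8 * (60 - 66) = 48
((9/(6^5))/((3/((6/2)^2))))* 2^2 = 1/72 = 0.01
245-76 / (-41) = 10121 / 41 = 246.85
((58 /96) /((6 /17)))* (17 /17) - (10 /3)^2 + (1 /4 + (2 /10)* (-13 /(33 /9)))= -156157 /15840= -9.86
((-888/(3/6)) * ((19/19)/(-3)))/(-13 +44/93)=-55056/1165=-47.26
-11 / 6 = -1.83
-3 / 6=-1 / 2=-0.50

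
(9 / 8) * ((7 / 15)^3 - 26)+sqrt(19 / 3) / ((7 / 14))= -87407 / 3000+2 * sqrt(57) / 3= -24.10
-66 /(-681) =22 /227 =0.10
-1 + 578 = 577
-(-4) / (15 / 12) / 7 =16 / 35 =0.46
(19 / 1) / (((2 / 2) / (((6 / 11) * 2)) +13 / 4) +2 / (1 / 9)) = 6 / 7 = 0.86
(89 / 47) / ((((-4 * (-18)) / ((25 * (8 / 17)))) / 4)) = 8900 / 7191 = 1.24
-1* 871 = -871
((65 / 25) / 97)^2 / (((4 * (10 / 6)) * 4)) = 0.00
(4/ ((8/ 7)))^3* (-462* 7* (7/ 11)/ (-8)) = 352947/ 32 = 11029.59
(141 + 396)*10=5370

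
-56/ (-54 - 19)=56/ 73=0.77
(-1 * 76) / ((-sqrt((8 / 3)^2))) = 57 / 2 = 28.50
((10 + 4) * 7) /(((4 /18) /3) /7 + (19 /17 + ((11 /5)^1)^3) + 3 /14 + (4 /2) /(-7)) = 8.37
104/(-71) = -104/71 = -1.46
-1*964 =-964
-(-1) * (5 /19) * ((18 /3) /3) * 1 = 10 /19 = 0.53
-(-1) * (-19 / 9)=-19 / 9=-2.11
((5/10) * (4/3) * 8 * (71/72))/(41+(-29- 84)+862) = 71/10665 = 0.01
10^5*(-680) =-68000000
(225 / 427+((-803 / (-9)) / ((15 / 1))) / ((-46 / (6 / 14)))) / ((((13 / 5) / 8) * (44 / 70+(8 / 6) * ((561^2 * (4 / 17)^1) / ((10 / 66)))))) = 320590 / 143998547913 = 0.00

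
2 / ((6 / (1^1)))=1 / 3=0.33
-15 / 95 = -3 / 19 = -0.16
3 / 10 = 0.30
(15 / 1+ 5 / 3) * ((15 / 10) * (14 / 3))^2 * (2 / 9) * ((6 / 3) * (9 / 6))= 544.44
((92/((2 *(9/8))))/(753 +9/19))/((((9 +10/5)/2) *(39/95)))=332120/13818519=0.02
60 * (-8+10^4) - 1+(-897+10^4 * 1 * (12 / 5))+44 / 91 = 56658646 / 91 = 622622.48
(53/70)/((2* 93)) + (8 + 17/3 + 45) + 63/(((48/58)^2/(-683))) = -62766.66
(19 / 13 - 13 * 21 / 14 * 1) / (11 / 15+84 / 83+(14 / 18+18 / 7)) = -12262005 / 3463148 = -3.54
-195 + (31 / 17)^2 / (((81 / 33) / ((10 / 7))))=-193.06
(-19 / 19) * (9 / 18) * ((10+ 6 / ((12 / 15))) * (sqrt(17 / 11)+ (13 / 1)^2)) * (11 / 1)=-65065 / 4-35 * sqrt(187) / 4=-16385.90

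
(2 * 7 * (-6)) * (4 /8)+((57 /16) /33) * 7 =-7259 /176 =-41.24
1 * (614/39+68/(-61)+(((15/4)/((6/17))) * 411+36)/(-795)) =45848401/5043480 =9.09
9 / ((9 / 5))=5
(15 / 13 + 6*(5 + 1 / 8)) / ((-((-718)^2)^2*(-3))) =553 / 13819779717952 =0.00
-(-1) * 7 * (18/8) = 63/4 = 15.75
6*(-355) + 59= -2071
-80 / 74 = -40 / 37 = -1.08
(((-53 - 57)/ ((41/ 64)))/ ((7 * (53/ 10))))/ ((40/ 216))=-380160/ 15211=-24.99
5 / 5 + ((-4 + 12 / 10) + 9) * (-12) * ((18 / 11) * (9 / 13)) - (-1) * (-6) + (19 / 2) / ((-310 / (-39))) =-88.09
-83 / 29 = -2.86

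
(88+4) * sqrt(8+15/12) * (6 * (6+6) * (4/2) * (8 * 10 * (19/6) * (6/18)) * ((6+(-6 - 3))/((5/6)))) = -2013696 * sqrt(37) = -12248834.58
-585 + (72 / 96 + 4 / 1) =-2321 / 4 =-580.25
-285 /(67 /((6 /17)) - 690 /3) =1710 /241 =7.10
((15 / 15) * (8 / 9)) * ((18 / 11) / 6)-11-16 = -883 / 33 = -26.76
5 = 5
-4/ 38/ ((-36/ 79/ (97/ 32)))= 0.70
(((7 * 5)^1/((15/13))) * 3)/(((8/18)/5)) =4095/4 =1023.75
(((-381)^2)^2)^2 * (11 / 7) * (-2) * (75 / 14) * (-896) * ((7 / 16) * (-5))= -14652567991225720981953000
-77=-77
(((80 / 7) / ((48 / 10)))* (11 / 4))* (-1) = -275 / 42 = -6.55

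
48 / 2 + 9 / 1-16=17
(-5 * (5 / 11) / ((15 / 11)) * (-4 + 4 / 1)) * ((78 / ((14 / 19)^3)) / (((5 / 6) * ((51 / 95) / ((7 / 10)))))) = 0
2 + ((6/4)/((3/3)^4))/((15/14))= 17/5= 3.40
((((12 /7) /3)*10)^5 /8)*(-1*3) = -38400000 /16807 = -2284.76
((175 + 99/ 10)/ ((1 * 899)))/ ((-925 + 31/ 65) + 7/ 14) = -24037/ 107990577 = -0.00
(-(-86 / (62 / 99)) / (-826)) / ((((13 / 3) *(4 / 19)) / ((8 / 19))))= -12771 / 166439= -0.08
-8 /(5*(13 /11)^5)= -1288408 /1856465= -0.69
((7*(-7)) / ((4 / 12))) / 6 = -49 / 2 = -24.50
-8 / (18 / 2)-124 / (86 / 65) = -36614 / 387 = -94.61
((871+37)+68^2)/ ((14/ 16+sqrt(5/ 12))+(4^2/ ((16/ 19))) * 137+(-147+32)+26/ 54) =642505377312/ 289122345961-43016832 * sqrt(15)/ 289122345961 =2.22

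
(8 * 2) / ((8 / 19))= 38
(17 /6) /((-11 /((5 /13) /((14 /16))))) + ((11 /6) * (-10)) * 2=-110450 /3003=-36.78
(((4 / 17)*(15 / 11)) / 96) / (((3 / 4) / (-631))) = -3155 / 1122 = -2.81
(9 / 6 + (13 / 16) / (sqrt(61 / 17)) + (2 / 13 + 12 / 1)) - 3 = 13 * sqrt(1037) / 976 + 277 / 26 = 11.08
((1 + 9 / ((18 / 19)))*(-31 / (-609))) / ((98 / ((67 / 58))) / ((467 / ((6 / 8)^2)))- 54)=-1939918 / 195623415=-0.01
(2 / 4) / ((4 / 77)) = 9.62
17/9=1.89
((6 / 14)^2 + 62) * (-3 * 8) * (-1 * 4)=292512 / 49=5969.63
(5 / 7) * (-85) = -425 / 7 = -60.71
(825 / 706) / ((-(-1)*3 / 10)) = 1375 / 353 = 3.90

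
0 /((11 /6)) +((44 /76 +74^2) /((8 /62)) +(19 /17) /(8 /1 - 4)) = 27418673 /646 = 42443.77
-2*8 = -16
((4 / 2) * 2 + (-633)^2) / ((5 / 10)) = 801386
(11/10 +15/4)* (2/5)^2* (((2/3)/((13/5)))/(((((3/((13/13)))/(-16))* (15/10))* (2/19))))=-58976/8775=-6.72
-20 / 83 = -0.24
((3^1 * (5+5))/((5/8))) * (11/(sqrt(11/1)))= 48 * sqrt(11)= 159.20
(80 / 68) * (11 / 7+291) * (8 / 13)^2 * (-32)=-83886080 / 20111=-4171.15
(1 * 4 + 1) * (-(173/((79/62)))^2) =-575235380/6241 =-92170.39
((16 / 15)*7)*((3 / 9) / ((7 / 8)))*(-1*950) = -24320 / 9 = -2702.22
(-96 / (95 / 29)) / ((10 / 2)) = -2784 / 475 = -5.86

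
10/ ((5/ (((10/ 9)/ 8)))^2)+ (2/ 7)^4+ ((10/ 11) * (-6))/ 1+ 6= 0.56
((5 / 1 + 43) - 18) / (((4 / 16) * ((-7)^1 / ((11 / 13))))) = -1320 / 91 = -14.51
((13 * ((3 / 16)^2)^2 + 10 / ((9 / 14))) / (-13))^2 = 84355352523289 / 58793807314944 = 1.43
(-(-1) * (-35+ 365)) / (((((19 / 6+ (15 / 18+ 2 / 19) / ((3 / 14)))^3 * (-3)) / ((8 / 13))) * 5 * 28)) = -1760074272 / 1564607493631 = -0.00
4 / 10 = 2 / 5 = 0.40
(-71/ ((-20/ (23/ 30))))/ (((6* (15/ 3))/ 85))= 27761/ 3600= 7.71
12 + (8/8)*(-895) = -883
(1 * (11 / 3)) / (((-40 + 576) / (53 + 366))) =4609 / 1608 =2.87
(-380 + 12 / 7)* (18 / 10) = -23832 / 35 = -680.91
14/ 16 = 7/ 8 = 0.88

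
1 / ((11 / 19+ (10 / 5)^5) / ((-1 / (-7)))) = 19 / 4333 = 0.00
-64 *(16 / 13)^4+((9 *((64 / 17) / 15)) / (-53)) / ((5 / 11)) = -94537018432 / 643336525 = -146.95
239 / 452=0.53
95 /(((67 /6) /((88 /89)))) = 50160 /5963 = 8.41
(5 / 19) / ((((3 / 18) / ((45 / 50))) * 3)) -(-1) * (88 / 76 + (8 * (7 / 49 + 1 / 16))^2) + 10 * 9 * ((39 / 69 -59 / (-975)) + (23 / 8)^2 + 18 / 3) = 59885078809 / 44539040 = 1344.55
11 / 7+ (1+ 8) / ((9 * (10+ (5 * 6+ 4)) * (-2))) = 961 / 616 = 1.56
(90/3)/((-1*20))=-3/2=-1.50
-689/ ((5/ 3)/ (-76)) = 157092/ 5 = 31418.40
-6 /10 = -3 /5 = -0.60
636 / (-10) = -318 / 5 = -63.60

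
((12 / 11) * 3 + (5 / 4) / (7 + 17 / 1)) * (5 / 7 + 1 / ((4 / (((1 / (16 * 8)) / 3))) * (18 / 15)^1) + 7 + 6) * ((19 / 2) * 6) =2599.15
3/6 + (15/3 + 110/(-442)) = 2321/442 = 5.25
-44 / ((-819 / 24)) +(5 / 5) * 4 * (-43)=-46604 / 273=-170.71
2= 2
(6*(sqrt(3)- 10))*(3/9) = -16.54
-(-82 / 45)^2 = -6724 / 2025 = -3.32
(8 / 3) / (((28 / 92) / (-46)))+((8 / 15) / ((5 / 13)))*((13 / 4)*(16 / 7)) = -392.75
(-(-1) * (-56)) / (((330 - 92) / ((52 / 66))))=-0.19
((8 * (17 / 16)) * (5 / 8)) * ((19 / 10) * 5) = 1615 / 32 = 50.47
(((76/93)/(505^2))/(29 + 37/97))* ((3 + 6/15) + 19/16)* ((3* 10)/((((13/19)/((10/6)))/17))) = 11498477/18499513500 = 0.00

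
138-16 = 122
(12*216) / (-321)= -864 / 107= -8.07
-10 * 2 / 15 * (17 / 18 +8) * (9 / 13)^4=-78246 / 28561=-2.74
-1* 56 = -56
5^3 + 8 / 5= 633 / 5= 126.60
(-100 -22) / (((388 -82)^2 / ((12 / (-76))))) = 61 / 296514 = 0.00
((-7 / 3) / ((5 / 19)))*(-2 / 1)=266 / 15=17.73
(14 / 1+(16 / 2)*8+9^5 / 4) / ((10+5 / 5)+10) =19787 / 28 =706.68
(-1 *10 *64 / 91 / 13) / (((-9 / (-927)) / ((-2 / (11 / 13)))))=131840 / 1001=131.71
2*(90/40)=9/2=4.50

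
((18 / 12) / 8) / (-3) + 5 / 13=67 / 208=0.32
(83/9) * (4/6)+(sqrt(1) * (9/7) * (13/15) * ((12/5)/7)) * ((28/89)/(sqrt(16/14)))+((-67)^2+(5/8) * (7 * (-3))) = 468 * sqrt(14)/15575+968117/216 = 4482.14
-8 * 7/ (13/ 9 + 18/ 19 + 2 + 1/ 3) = -1197/ 101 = -11.85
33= 33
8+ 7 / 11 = 8.64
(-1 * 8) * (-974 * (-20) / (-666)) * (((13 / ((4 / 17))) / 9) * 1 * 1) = 1436.46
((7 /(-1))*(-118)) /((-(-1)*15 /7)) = 5782 /15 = 385.47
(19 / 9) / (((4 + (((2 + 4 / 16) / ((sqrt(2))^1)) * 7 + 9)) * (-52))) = -152 / 12951 + 133 * sqrt(2) / 18707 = -0.00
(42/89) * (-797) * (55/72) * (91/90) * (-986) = 2753197447/9612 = 286433.36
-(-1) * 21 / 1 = 21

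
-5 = -5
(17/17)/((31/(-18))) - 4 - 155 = -4947/31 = -159.58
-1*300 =-300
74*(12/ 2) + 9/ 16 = 7113/ 16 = 444.56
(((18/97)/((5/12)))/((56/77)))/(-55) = -27/2425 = -0.01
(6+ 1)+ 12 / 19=145 / 19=7.63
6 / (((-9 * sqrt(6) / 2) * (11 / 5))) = -0.25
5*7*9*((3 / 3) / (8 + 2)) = 63 / 2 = 31.50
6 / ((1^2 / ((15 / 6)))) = 15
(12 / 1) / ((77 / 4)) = 48 / 77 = 0.62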